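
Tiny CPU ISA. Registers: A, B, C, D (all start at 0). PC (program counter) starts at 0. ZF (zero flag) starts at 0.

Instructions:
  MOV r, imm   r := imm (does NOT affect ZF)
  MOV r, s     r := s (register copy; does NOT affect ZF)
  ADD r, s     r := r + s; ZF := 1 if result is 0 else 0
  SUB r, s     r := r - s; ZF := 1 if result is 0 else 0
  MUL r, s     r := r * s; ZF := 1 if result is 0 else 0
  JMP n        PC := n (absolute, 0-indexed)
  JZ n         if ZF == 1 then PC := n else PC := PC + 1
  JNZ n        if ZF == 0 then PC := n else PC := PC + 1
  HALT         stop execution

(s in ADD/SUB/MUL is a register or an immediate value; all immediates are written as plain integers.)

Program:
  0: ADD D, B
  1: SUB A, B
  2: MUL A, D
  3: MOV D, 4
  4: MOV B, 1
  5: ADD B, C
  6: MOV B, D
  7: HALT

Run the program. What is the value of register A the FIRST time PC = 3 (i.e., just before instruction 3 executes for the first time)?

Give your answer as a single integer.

Step 1: PC=0 exec 'ADD D, B'. After: A=0 B=0 C=0 D=0 ZF=1 PC=1
Step 2: PC=1 exec 'SUB A, B'. After: A=0 B=0 C=0 D=0 ZF=1 PC=2
Step 3: PC=2 exec 'MUL A, D'. After: A=0 B=0 C=0 D=0 ZF=1 PC=3
First time PC=3: A=0

0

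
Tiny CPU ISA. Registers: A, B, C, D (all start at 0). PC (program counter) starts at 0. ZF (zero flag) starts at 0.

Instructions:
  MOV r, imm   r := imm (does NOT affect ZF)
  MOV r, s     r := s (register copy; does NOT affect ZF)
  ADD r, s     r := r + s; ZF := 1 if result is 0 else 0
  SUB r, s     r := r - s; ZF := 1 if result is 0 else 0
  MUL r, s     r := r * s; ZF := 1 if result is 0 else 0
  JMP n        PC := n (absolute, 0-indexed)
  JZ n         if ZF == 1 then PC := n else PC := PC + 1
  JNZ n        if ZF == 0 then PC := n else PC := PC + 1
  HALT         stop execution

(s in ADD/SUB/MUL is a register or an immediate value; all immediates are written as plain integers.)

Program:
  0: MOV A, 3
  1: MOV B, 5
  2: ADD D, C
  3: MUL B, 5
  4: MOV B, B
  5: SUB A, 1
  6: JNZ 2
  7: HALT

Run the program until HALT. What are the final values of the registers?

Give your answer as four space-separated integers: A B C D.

Step 1: PC=0 exec 'MOV A, 3'. After: A=3 B=0 C=0 D=0 ZF=0 PC=1
Step 2: PC=1 exec 'MOV B, 5'. After: A=3 B=5 C=0 D=0 ZF=0 PC=2
Step 3: PC=2 exec 'ADD D, C'. After: A=3 B=5 C=0 D=0 ZF=1 PC=3
Step 4: PC=3 exec 'MUL B, 5'. After: A=3 B=25 C=0 D=0 ZF=0 PC=4
Step 5: PC=4 exec 'MOV B, B'. After: A=3 B=25 C=0 D=0 ZF=0 PC=5
Step 6: PC=5 exec 'SUB A, 1'. After: A=2 B=25 C=0 D=0 ZF=0 PC=6
Step 7: PC=6 exec 'JNZ 2'. After: A=2 B=25 C=0 D=0 ZF=0 PC=2
Step 8: PC=2 exec 'ADD D, C'. After: A=2 B=25 C=0 D=0 ZF=1 PC=3
Step 9: PC=3 exec 'MUL B, 5'. After: A=2 B=125 C=0 D=0 ZF=0 PC=4
Step 10: PC=4 exec 'MOV B, B'. After: A=2 B=125 C=0 D=0 ZF=0 PC=5
Step 11: PC=5 exec 'SUB A, 1'. After: A=1 B=125 C=0 D=0 ZF=0 PC=6
Step 12: PC=6 exec 'JNZ 2'. After: A=1 B=125 C=0 D=0 ZF=0 PC=2
Step 13: PC=2 exec 'ADD D, C'. After: A=1 B=125 C=0 D=0 ZF=1 PC=3
Step 14: PC=3 exec 'MUL B, 5'. After: A=1 B=625 C=0 D=0 ZF=0 PC=4
Step 15: PC=4 exec 'MOV B, B'. After: A=1 B=625 C=0 D=0 ZF=0 PC=5
Step 16: PC=5 exec 'SUB A, 1'. After: A=0 B=625 C=0 D=0 ZF=1 PC=6
Step 17: PC=6 exec 'JNZ 2'. After: A=0 B=625 C=0 D=0 ZF=1 PC=7
Step 18: PC=7 exec 'HALT'. After: A=0 B=625 C=0 D=0 ZF=1 PC=7 HALTED

Answer: 0 625 0 0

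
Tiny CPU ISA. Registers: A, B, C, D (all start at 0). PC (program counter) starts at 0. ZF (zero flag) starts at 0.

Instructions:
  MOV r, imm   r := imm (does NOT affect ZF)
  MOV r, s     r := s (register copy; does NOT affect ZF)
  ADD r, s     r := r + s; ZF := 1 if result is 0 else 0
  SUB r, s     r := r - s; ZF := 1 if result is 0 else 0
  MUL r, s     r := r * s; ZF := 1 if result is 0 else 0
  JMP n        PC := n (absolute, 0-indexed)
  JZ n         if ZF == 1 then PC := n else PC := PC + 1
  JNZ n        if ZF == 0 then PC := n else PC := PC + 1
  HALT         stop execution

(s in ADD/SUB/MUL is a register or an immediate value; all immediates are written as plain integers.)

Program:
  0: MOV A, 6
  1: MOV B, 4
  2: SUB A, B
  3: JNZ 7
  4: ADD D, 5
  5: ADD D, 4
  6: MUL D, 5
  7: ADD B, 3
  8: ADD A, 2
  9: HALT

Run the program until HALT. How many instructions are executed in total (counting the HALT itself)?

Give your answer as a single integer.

Step 1: PC=0 exec 'MOV A, 6'. After: A=6 B=0 C=0 D=0 ZF=0 PC=1
Step 2: PC=1 exec 'MOV B, 4'. After: A=6 B=4 C=0 D=0 ZF=0 PC=2
Step 3: PC=2 exec 'SUB A, B'. After: A=2 B=4 C=0 D=0 ZF=0 PC=3
Step 4: PC=3 exec 'JNZ 7'. After: A=2 B=4 C=0 D=0 ZF=0 PC=7
Step 5: PC=7 exec 'ADD B, 3'. After: A=2 B=7 C=0 D=0 ZF=0 PC=8
Step 6: PC=8 exec 'ADD A, 2'. After: A=4 B=7 C=0 D=0 ZF=0 PC=9
Step 7: PC=9 exec 'HALT'. After: A=4 B=7 C=0 D=0 ZF=0 PC=9 HALTED
Total instructions executed: 7

Answer: 7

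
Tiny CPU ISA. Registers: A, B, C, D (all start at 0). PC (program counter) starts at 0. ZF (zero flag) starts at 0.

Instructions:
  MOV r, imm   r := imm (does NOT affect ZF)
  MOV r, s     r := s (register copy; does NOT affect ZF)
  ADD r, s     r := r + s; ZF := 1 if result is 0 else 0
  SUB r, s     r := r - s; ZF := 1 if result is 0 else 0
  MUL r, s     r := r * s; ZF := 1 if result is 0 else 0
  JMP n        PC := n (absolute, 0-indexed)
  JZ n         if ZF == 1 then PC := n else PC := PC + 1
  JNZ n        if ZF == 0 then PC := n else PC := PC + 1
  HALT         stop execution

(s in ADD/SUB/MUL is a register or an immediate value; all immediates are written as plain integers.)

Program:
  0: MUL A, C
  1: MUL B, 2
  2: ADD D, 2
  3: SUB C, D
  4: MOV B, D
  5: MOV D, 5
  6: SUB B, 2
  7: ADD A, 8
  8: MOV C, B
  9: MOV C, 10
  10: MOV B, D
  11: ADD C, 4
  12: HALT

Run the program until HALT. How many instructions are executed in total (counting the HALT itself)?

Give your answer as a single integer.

Answer: 13

Derivation:
Step 1: PC=0 exec 'MUL A, C'. After: A=0 B=0 C=0 D=0 ZF=1 PC=1
Step 2: PC=1 exec 'MUL B, 2'. After: A=0 B=0 C=0 D=0 ZF=1 PC=2
Step 3: PC=2 exec 'ADD D, 2'. After: A=0 B=0 C=0 D=2 ZF=0 PC=3
Step 4: PC=3 exec 'SUB C, D'. After: A=0 B=0 C=-2 D=2 ZF=0 PC=4
Step 5: PC=4 exec 'MOV B, D'. After: A=0 B=2 C=-2 D=2 ZF=0 PC=5
Step 6: PC=5 exec 'MOV D, 5'. After: A=0 B=2 C=-2 D=5 ZF=0 PC=6
Step 7: PC=6 exec 'SUB B, 2'. After: A=0 B=0 C=-2 D=5 ZF=1 PC=7
Step 8: PC=7 exec 'ADD A, 8'. After: A=8 B=0 C=-2 D=5 ZF=0 PC=8
Step 9: PC=8 exec 'MOV C, B'. After: A=8 B=0 C=0 D=5 ZF=0 PC=9
Step 10: PC=9 exec 'MOV C, 10'. After: A=8 B=0 C=10 D=5 ZF=0 PC=10
Step 11: PC=10 exec 'MOV B, D'. After: A=8 B=5 C=10 D=5 ZF=0 PC=11
Step 12: PC=11 exec 'ADD C, 4'. After: A=8 B=5 C=14 D=5 ZF=0 PC=12
Step 13: PC=12 exec 'HALT'. After: A=8 B=5 C=14 D=5 ZF=0 PC=12 HALTED
Total instructions executed: 13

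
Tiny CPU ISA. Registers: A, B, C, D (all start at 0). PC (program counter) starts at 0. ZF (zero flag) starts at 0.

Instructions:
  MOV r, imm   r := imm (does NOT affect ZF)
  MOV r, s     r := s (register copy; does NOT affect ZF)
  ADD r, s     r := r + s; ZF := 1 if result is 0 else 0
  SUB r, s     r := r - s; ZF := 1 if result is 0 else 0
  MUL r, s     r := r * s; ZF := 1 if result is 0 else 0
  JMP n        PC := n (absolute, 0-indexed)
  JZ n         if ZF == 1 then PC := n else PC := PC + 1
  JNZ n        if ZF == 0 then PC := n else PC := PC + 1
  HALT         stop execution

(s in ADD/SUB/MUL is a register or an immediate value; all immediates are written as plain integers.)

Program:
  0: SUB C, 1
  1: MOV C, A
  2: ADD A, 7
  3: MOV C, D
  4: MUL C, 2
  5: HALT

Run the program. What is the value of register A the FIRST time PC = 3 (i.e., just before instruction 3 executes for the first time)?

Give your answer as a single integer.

Step 1: PC=0 exec 'SUB C, 1'. After: A=0 B=0 C=-1 D=0 ZF=0 PC=1
Step 2: PC=1 exec 'MOV C, A'. After: A=0 B=0 C=0 D=0 ZF=0 PC=2
Step 3: PC=2 exec 'ADD A, 7'. After: A=7 B=0 C=0 D=0 ZF=0 PC=3
First time PC=3: A=7

7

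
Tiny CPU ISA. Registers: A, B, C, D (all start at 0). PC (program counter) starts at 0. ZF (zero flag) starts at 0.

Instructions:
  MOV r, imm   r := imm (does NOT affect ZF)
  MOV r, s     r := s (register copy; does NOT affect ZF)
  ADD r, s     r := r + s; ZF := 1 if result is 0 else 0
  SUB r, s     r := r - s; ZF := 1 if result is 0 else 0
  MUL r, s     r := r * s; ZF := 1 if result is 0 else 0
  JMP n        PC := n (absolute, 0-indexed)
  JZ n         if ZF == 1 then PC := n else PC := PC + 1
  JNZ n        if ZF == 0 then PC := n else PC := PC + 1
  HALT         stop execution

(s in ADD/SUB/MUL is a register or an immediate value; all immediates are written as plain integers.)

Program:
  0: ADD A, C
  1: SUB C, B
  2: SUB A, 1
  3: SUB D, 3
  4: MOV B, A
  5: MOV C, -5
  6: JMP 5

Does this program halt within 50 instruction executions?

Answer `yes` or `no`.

Step 1: PC=0 exec 'ADD A, C'. After: A=0 B=0 C=0 D=0 ZF=1 PC=1
Step 2: PC=1 exec 'SUB C, B'. After: A=0 B=0 C=0 D=0 ZF=1 PC=2
Step 3: PC=2 exec 'SUB A, 1'. After: A=-1 B=0 C=0 D=0 ZF=0 PC=3
Step 4: PC=3 exec 'SUB D, 3'. After: A=-1 B=0 C=0 D=-3 ZF=0 PC=4
Step 5: PC=4 exec 'MOV B, A'. After: A=-1 B=-1 C=0 D=-3 ZF=0 PC=5
Step 6: PC=5 exec 'MOV C, -5'. After: A=-1 B=-1 C=-5 D=-3 ZF=0 PC=6
Step 7: PC=6 exec 'JMP 5'. After: A=-1 B=-1 C=-5 D=-3 ZF=0 PC=5
Step 8: PC=5 exec 'MOV C, -5'. After: A=-1 B=-1 C=-5 D=-3 ZF=0 PC=6
State after step 8 equals state after step 6: the program is in a cycle of length 2 and will never halt.

Answer: no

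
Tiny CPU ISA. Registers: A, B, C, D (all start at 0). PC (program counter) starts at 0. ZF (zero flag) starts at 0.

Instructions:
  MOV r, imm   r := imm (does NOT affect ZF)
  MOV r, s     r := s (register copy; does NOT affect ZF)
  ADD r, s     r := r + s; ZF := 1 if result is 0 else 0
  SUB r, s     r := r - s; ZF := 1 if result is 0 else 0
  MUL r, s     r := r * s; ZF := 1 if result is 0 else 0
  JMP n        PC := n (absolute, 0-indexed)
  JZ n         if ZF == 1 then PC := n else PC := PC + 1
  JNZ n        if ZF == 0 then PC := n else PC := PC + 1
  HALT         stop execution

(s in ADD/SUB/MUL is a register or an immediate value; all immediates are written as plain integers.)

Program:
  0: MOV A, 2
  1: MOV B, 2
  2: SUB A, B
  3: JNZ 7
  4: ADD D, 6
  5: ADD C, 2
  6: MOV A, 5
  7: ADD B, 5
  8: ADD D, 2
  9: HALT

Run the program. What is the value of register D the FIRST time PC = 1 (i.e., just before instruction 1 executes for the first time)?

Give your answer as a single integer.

Step 1: PC=0 exec 'MOV A, 2'. After: A=2 B=0 C=0 D=0 ZF=0 PC=1
First time PC=1: D=0

0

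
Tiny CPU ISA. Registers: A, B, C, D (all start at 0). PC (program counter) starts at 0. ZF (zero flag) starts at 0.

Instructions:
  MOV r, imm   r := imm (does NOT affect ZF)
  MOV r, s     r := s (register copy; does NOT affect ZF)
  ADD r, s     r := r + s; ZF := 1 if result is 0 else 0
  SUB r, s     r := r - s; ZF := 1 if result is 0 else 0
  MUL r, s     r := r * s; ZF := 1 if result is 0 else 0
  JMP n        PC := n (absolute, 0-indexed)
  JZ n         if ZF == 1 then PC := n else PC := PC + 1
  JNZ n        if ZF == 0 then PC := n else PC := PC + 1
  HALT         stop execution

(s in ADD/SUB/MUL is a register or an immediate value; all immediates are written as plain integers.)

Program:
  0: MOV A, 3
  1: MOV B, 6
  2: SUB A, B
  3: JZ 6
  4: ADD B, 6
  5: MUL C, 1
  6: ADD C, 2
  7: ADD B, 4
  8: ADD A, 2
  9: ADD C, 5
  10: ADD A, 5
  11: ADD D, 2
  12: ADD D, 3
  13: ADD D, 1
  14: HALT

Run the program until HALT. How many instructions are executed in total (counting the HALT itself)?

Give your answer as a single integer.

Step 1: PC=0 exec 'MOV A, 3'. After: A=3 B=0 C=0 D=0 ZF=0 PC=1
Step 2: PC=1 exec 'MOV B, 6'. After: A=3 B=6 C=0 D=0 ZF=0 PC=2
Step 3: PC=2 exec 'SUB A, B'. After: A=-3 B=6 C=0 D=0 ZF=0 PC=3
Step 4: PC=3 exec 'JZ 6'. After: A=-3 B=6 C=0 D=0 ZF=0 PC=4
Step 5: PC=4 exec 'ADD B, 6'. After: A=-3 B=12 C=0 D=0 ZF=0 PC=5
Step 6: PC=5 exec 'MUL C, 1'. After: A=-3 B=12 C=0 D=0 ZF=1 PC=6
Step 7: PC=6 exec 'ADD C, 2'. After: A=-3 B=12 C=2 D=0 ZF=0 PC=7
Step 8: PC=7 exec 'ADD B, 4'. After: A=-3 B=16 C=2 D=0 ZF=0 PC=8
Step 9: PC=8 exec 'ADD A, 2'. After: A=-1 B=16 C=2 D=0 ZF=0 PC=9
Step 10: PC=9 exec 'ADD C, 5'. After: A=-1 B=16 C=7 D=0 ZF=0 PC=10
Step 11: PC=10 exec 'ADD A, 5'. After: A=4 B=16 C=7 D=0 ZF=0 PC=11
Step 12: PC=11 exec 'ADD D, 2'. After: A=4 B=16 C=7 D=2 ZF=0 PC=12
Step 13: PC=12 exec 'ADD D, 3'. After: A=4 B=16 C=7 D=5 ZF=0 PC=13
Step 14: PC=13 exec 'ADD D, 1'. After: A=4 B=16 C=7 D=6 ZF=0 PC=14
Step 15: PC=14 exec 'HALT'. After: A=4 B=16 C=7 D=6 ZF=0 PC=14 HALTED
Total instructions executed: 15

Answer: 15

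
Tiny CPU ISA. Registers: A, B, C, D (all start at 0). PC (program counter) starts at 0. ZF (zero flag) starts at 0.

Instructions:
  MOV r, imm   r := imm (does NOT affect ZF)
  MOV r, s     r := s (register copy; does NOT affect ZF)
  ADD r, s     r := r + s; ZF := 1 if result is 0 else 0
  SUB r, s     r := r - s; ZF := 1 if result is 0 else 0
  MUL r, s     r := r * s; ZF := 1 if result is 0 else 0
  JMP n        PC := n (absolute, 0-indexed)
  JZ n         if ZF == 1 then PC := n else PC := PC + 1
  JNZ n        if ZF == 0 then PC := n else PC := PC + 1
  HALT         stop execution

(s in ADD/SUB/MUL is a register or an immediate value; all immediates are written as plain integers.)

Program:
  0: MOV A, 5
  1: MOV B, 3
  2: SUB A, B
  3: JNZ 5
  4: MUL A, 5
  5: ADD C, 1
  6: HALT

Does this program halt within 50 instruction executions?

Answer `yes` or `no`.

Step 1: PC=0 exec 'MOV A, 5'. After: A=5 B=0 C=0 D=0 ZF=0 PC=1
Step 2: PC=1 exec 'MOV B, 3'. After: A=5 B=3 C=0 D=0 ZF=0 PC=2
Step 3: PC=2 exec 'SUB A, B'. After: A=2 B=3 C=0 D=0 ZF=0 PC=3
Step 4: PC=3 exec 'JNZ 5'. After: A=2 B=3 C=0 D=0 ZF=0 PC=5
Step 5: PC=5 exec 'ADD C, 1'. After: A=2 B=3 C=1 D=0 ZF=0 PC=6
Step 6: PC=6 exec 'HALT'. After: A=2 B=3 C=1 D=0 ZF=0 PC=6 HALTED

Answer: yes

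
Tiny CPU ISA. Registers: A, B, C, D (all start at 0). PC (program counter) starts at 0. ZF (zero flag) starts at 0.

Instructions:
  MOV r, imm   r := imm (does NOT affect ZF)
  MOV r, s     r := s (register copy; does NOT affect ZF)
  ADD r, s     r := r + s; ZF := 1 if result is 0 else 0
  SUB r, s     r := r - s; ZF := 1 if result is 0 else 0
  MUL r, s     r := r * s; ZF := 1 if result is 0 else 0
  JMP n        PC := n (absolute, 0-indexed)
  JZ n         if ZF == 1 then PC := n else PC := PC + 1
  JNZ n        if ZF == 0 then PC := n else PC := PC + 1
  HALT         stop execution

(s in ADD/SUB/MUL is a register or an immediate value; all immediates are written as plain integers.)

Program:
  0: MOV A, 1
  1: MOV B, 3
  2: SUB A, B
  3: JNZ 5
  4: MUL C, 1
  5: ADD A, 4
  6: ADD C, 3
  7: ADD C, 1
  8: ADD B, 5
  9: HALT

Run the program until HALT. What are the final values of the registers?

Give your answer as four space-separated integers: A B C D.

Step 1: PC=0 exec 'MOV A, 1'. After: A=1 B=0 C=0 D=0 ZF=0 PC=1
Step 2: PC=1 exec 'MOV B, 3'. After: A=1 B=3 C=0 D=0 ZF=0 PC=2
Step 3: PC=2 exec 'SUB A, B'. After: A=-2 B=3 C=0 D=0 ZF=0 PC=3
Step 4: PC=3 exec 'JNZ 5'. After: A=-2 B=3 C=0 D=0 ZF=0 PC=5
Step 5: PC=5 exec 'ADD A, 4'. After: A=2 B=3 C=0 D=0 ZF=0 PC=6
Step 6: PC=6 exec 'ADD C, 3'. After: A=2 B=3 C=3 D=0 ZF=0 PC=7
Step 7: PC=7 exec 'ADD C, 1'. After: A=2 B=3 C=4 D=0 ZF=0 PC=8
Step 8: PC=8 exec 'ADD B, 5'. After: A=2 B=8 C=4 D=0 ZF=0 PC=9
Step 9: PC=9 exec 'HALT'. After: A=2 B=8 C=4 D=0 ZF=0 PC=9 HALTED

Answer: 2 8 4 0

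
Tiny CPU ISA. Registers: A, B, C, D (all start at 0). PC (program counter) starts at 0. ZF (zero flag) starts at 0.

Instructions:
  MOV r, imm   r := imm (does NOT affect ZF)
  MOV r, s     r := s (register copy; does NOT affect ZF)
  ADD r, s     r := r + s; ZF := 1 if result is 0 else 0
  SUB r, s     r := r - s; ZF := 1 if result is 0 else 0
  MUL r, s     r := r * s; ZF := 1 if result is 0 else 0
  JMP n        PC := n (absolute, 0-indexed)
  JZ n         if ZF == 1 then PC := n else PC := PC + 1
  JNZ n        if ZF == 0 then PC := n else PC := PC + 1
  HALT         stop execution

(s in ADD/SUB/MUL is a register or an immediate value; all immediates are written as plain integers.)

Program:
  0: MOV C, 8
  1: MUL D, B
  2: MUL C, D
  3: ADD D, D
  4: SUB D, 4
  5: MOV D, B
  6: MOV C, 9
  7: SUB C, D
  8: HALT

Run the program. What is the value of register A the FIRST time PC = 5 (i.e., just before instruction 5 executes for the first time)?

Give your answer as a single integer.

Step 1: PC=0 exec 'MOV C, 8'. After: A=0 B=0 C=8 D=0 ZF=0 PC=1
Step 2: PC=1 exec 'MUL D, B'. After: A=0 B=0 C=8 D=0 ZF=1 PC=2
Step 3: PC=2 exec 'MUL C, D'. After: A=0 B=0 C=0 D=0 ZF=1 PC=3
Step 4: PC=3 exec 'ADD D, D'. After: A=0 B=0 C=0 D=0 ZF=1 PC=4
Step 5: PC=4 exec 'SUB D, 4'. After: A=0 B=0 C=0 D=-4 ZF=0 PC=5
First time PC=5: A=0

0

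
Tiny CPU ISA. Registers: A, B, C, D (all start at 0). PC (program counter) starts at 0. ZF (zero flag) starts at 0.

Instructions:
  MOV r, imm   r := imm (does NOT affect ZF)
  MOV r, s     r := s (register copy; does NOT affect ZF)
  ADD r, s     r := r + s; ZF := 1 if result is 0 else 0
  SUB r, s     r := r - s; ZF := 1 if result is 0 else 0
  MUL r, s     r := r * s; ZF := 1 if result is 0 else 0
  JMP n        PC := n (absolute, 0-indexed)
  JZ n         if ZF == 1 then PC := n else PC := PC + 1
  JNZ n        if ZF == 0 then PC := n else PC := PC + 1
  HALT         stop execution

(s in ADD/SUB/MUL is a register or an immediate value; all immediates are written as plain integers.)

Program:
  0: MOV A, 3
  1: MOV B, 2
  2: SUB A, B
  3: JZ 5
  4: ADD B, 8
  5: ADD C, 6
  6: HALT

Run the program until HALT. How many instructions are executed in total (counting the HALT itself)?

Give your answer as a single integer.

Answer: 7

Derivation:
Step 1: PC=0 exec 'MOV A, 3'. After: A=3 B=0 C=0 D=0 ZF=0 PC=1
Step 2: PC=1 exec 'MOV B, 2'. After: A=3 B=2 C=0 D=0 ZF=0 PC=2
Step 3: PC=2 exec 'SUB A, B'. After: A=1 B=2 C=0 D=0 ZF=0 PC=3
Step 4: PC=3 exec 'JZ 5'. After: A=1 B=2 C=0 D=0 ZF=0 PC=4
Step 5: PC=4 exec 'ADD B, 8'. After: A=1 B=10 C=0 D=0 ZF=0 PC=5
Step 6: PC=5 exec 'ADD C, 6'. After: A=1 B=10 C=6 D=0 ZF=0 PC=6
Step 7: PC=6 exec 'HALT'. After: A=1 B=10 C=6 D=0 ZF=0 PC=6 HALTED
Total instructions executed: 7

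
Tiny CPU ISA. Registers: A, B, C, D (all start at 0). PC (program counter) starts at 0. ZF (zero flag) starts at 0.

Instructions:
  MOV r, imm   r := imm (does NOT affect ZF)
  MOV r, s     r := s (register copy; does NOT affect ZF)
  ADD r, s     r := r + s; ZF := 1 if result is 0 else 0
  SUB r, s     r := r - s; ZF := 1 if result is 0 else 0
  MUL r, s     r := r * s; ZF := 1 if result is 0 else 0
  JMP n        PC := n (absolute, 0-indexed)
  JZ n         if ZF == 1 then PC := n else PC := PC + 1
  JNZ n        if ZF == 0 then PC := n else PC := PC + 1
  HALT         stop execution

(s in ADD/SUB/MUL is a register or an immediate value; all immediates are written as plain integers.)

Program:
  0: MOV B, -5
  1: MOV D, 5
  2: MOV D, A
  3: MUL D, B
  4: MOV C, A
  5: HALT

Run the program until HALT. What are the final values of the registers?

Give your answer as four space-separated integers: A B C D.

Answer: 0 -5 0 0

Derivation:
Step 1: PC=0 exec 'MOV B, -5'. After: A=0 B=-5 C=0 D=0 ZF=0 PC=1
Step 2: PC=1 exec 'MOV D, 5'. After: A=0 B=-5 C=0 D=5 ZF=0 PC=2
Step 3: PC=2 exec 'MOV D, A'. After: A=0 B=-5 C=0 D=0 ZF=0 PC=3
Step 4: PC=3 exec 'MUL D, B'. After: A=0 B=-5 C=0 D=0 ZF=1 PC=4
Step 5: PC=4 exec 'MOV C, A'. After: A=0 B=-5 C=0 D=0 ZF=1 PC=5
Step 6: PC=5 exec 'HALT'. After: A=0 B=-5 C=0 D=0 ZF=1 PC=5 HALTED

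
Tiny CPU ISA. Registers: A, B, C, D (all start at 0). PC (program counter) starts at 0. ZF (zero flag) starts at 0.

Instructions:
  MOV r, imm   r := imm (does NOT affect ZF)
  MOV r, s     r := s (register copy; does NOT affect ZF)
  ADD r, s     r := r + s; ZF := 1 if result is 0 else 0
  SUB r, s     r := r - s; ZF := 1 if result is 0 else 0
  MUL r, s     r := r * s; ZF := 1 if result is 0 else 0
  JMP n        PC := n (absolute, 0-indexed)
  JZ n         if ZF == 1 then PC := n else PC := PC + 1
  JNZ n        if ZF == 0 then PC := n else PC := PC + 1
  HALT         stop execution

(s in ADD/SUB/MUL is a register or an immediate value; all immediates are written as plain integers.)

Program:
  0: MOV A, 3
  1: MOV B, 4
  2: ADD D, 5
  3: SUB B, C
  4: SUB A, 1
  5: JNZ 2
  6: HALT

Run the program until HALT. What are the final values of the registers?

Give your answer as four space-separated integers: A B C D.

Step 1: PC=0 exec 'MOV A, 3'. After: A=3 B=0 C=0 D=0 ZF=0 PC=1
Step 2: PC=1 exec 'MOV B, 4'. After: A=3 B=4 C=0 D=0 ZF=0 PC=2
Step 3: PC=2 exec 'ADD D, 5'. After: A=3 B=4 C=0 D=5 ZF=0 PC=3
Step 4: PC=3 exec 'SUB B, C'. After: A=3 B=4 C=0 D=5 ZF=0 PC=4
Step 5: PC=4 exec 'SUB A, 1'. After: A=2 B=4 C=0 D=5 ZF=0 PC=5
Step 6: PC=5 exec 'JNZ 2'. After: A=2 B=4 C=0 D=5 ZF=0 PC=2
Step 7: PC=2 exec 'ADD D, 5'. After: A=2 B=4 C=0 D=10 ZF=0 PC=3
Step 8: PC=3 exec 'SUB B, C'. After: A=2 B=4 C=0 D=10 ZF=0 PC=4
Step 9: PC=4 exec 'SUB A, 1'. After: A=1 B=4 C=0 D=10 ZF=0 PC=5
Step 10: PC=5 exec 'JNZ 2'. After: A=1 B=4 C=0 D=10 ZF=0 PC=2
Step 11: PC=2 exec 'ADD D, 5'. After: A=1 B=4 C=0 D=15 ZF=0 PC=3
Step 12: PC=3 exec 'SUB B, C'. After: A=1 B=4 C=0 D=15 ZF=0 PC=4
Step 13: PC=4 exec 'SUB A, 1'. After: A=0 B=4 C=0 D=15 ZF=1 PC=5
Step 14: PC=5 exec 'JNZ 2'. After: A=0 B=4 C=0 D=15 ZF=1 PC=6
Step 15: PC=6 exec 'HALT'. After: A=0 B=4 C=0 D=15 ZF=1 PC=6 HALTED

Answer: 0 4 0 15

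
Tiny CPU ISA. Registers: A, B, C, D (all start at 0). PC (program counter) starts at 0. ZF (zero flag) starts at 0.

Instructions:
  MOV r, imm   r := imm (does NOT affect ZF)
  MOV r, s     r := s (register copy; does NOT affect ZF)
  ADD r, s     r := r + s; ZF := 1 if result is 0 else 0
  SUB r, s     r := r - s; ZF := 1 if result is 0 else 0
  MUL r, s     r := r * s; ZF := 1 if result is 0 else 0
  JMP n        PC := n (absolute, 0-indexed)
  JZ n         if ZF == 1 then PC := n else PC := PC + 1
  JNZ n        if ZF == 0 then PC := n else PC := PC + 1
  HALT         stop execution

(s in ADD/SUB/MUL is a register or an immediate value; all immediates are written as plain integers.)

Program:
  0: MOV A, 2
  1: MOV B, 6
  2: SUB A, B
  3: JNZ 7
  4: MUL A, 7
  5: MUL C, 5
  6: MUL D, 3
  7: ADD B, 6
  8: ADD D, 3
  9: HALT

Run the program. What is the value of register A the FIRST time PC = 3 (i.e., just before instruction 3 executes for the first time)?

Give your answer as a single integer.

Step 1: PC=0 exec 'MOV A, 2'. After: A=2 B=0 C=0 D=0 ZF=0 PC=1
Step 2: PC=1 exec 'MOV B, 6'. After: A=2 B=6 C=0 D=0 ZF=0 PC=2
Step 3: PC=2 exec 'SUB A, B'. After: A=-4 B=6 C=0 D=0 ZF=0 PC=3
First time PC=3: A=-4

-4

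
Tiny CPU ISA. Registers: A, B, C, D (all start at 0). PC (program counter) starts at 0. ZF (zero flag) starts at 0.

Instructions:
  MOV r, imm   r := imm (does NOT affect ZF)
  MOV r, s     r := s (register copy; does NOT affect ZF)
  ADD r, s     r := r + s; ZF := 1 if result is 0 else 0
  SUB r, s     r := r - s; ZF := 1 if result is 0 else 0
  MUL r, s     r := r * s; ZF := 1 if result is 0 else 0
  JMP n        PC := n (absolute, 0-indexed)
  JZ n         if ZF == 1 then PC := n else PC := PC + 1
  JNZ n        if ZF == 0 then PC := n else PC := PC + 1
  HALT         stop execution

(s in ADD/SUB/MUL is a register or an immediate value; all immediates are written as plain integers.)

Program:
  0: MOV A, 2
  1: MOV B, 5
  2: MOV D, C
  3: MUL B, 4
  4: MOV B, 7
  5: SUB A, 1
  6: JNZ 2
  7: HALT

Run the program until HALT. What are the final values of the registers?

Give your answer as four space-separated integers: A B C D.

Answer: 0 7 0 0

Derivation:
Step 1: PC=0 exec 'MOV A, 2'. After: A=2 B=0 C=0 D=0 ZF=0 PC=1
Step 2: PC=1 exec 'MOV B, 5'. After: A=2 B=5 C=0 D=0 ZF=0 PC=2
Step 3: PC=2 exec 'MOV D, C'. After: A=2 B=5 C=0 D=0 ZF=0 PC=3
Step 4: PC=3 exec 'MUL B, 4'. After: A=2 B=20 C=0 D=0 ZF=0 PC=4
Step 5: PC=4 exec 'MOV B, 7'. After: A=2 B=7 C=0 D=0 ZF=0 PC=5
Step 6: PC=5 exec 'SUB A, 1'. After: A=1 B=7 C=0 D=0 ZF=0 PC=6
Step 7: PC=6 exec 'JNZ 2'. After: A=1 B=7 C=0 D=0 ZF=0 PC=2
Step 8: PC=2 exec 'MOV D, C'. After: A=1 B=7 C=0 D=0 ZF=0 PC=3
Step 9: PC=3 exec 'MUL B, 4'. After: A=1 B=28 C=0 D=0 ZF=0 PC=4
Step 10: PC=4 exec 'MOV B, 7'. After: A=1 B=7 C=0 D=0 ZF=0 PC=5
Step 11: PC=5 exec 'SUB A, 1'. After: A=0 B=7 C=0 D=0 ZF=1 PC=6
Step 12: PC=6 exec 'JNZ 2'. After: A=0 B=7 C=0 D=0 ZF=1 PC=7
Step 13: PC=7 exec 'HALT'. After: A=0 B=7 C=0 D=0 ZF=1 PC=7 HALTED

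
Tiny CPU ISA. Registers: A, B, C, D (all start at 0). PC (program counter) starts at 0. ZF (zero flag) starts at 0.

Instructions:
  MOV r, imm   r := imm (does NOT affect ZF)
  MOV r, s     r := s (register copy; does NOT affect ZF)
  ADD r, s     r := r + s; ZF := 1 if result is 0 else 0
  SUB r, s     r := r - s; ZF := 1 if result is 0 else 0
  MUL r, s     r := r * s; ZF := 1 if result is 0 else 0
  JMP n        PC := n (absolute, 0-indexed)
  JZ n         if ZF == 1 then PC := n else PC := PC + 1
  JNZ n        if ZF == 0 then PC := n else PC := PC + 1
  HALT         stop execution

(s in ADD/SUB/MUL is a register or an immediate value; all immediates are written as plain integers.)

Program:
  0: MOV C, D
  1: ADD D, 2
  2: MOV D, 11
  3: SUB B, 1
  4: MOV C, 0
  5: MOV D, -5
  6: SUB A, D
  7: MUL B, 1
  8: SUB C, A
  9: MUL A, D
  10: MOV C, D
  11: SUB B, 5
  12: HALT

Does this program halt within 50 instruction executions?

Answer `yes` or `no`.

Step 1: PC=0 exec 'MOV C, D'. After: A=0 B=0 C=0 D=0 ZF=0 PC=1
Step 2: PC=1 exec 'ADD D, 2'. After: A=0 B=0 C=0 D=2 ZF=0 PC=2
Step 3: PC=2 exec 'MOV D, 11'. After: A=0 B=0 C=0 D=11 ZF=0 PC=3
Step 4: PC=3 exec 'SUB B, 1'. After: A=0 B=-1 C=0 D=11 ZF=0 PC=4
Step 5: PC=4 exec 'MOV C, 0'. After: A=0 B=-1 C=0 D=11 ZF=0 PC=5
Step 6: PC=5 exec 'MOV D, -5'. After: A=0 B=-1 C=0 D=-5 ZF=0 PC=6
Step 7: PC=6 exec 'SUB A, D'. After: A=5 B=-1 C=0 D=-5 ZF=0 PC=7
Step 8: PC=7 exec 'MUL B, 1'. After: A=5 B=-1 C=0 D=-5 ZF=0 PC=8
Step 9: PC=8 exec 'SUB C, A'. After: A=5 B=-1 C=-5 D=-5 ZF=0 PC=9
Step 10: PC=9 exec 'MUL A, D'. After: A=-25 B=-1 C=-5 D=-5 ZF=0 PC=10
Step 11: PC=10 exec 'MOV C, D'. After: A=-25 B=-1 C=-5 D=-5 ZF=0 PC=11
Step 12: PC=11 exec 'SUB B, 5'. After: A=-25 B=-6 C=-5 D=-5 ZF=0 PC=12
Step 13: PC=12 exec 'HALT'. After: A=-25 B=-6 C=-5 D=-5 ZF=0 PC=12 HALTED

Answer: yes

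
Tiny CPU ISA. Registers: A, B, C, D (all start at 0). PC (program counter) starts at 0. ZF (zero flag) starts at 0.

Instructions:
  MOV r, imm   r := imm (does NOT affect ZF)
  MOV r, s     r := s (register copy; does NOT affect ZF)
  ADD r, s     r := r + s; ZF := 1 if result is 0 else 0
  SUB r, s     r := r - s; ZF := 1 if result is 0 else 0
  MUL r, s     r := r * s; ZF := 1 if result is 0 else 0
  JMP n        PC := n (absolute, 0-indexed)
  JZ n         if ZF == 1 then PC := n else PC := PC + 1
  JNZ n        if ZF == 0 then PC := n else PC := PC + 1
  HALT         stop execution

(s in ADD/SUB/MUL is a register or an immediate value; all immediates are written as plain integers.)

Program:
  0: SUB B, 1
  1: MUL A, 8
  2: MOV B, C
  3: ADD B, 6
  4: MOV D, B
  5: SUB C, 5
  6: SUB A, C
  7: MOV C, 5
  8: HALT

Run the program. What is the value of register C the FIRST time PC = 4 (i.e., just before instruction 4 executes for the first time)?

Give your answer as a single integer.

Step 1: PC=0 exec 'SUB B, 1'. After: A=0 B=-1 C=0 D=0 ZF=0 PC=1
Step 2: PC=1 exec 'MUL A, 8'. After: A=0 B=-1 C=0 D=0 ZF=1 PC=2
Step 3: PC=2 exec 'MOV B, C'. After: A=0 B=0 C=0 D=0 ZF=1 PC=3
Step 4: PC=3 exec 'ADD B, 6'. After: A=0 B=6 C=0 D=0 ZF=0 PC=4
First time PC=4: C=0

0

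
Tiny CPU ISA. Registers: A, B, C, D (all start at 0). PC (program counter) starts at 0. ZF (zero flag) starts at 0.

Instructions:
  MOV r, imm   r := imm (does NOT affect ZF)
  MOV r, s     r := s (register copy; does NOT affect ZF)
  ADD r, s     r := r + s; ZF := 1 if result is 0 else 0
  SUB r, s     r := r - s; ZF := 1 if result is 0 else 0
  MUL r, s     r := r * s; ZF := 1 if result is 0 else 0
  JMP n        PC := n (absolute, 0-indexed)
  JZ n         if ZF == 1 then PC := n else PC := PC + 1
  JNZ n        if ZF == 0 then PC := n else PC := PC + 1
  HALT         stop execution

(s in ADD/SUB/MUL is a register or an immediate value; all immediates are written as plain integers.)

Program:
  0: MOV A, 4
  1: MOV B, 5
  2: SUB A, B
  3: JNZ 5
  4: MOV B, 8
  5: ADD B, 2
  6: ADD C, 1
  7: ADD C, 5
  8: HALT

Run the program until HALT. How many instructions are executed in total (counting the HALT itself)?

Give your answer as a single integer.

Step 1: PC=0 exec 'MOV A, 4'. After: A=4 B=0 C=0 D=0 ZF=0 PC=1
Step 2: PC=1 exec 'MOV B, 5'. After: A=4 B=5 C=0 D=0 ZF=0 PC=2
Step 3: PC=2 exec 'SUB A, B'. After: A=-1 B=5 C=0 D=0 ZF=0 PC=3
Step 4: PC=3 exec 'JNZ 5'. After: A=-1 B=5 C=0 D=0 ZF=0 PC=5
Step 5: PC=5 exec 'ADD B, 2'. After: A=-1 B=7 C=0 D=0 ZF=0 PC=6
Step 6: PC=6 exec 'ADD C, 1'. After: A=-1 B=7 C=1 D=0 ZF=0 PC=7
Step 7: PC=7 exec 'ADD C, 5'. After: A=-1 B=7 C=6 D=0 ZF=0 PC=8
Step 8: PC=8 exec 'HALT'. After: A=-1 B=7 C=6 D=0 ZF=0 PC=8 HALTED
Total instructions executed: 8

Answer: 8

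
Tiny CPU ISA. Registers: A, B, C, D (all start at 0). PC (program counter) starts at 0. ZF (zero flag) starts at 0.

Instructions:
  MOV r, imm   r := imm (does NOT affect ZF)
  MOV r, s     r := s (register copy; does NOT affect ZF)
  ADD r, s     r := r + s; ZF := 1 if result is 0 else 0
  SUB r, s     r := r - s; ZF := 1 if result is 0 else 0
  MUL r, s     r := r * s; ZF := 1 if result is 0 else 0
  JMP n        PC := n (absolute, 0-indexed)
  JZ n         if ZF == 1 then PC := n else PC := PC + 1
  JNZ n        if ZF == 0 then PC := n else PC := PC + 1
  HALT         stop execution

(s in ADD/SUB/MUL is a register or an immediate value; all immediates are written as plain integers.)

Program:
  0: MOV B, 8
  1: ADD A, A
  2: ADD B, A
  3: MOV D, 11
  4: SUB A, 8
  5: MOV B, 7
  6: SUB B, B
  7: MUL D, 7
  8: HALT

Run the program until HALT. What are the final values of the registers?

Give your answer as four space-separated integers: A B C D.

Answer: -8 0 0 77

Derivation:
Step 1: PC=0 exec 'MOV B, 8'. After: A=0 B=8 C=0 D=0 ZF=0 PC=1
Step 2: PC=1 exec 'ADD A, A'. After: A=0 B=8 C=0 D=0 ZF=1 PC=2
Step 3: PC=2 exec 'ADD B, A'. After: A=0 B=8 C=0 D=0 ZF=0 PC=3
Step 4: PC=3 exec 'MOV D, 11'. After: A=0 B=8 C=0 D=11 ZF=0 PC=4
Step 5: PC=4 exec 'SUB A, 8'. After: A=-8 B=8 C=0 D=11 ZF=0 PC=5
Step 6: PC=5 exec 'MOV B, 7'. After: A=-8 B=7 C=0 D=11 ZF=0 PC=6
Step 7: PC=6 exec 'SUB B, B'. After: A=-8 B=0 C=0 D=11 ZF=1 PC=7
Step 8: PC=7 exec 'MUL D, 7'. After: A=-8 B=0 C=0 D=77 ZF=0 PC=8
Step 9: PC=8 exec 'HALT'. After: A=-8 B=0 C=0 D=77 ZF=0 PC=8 HALTED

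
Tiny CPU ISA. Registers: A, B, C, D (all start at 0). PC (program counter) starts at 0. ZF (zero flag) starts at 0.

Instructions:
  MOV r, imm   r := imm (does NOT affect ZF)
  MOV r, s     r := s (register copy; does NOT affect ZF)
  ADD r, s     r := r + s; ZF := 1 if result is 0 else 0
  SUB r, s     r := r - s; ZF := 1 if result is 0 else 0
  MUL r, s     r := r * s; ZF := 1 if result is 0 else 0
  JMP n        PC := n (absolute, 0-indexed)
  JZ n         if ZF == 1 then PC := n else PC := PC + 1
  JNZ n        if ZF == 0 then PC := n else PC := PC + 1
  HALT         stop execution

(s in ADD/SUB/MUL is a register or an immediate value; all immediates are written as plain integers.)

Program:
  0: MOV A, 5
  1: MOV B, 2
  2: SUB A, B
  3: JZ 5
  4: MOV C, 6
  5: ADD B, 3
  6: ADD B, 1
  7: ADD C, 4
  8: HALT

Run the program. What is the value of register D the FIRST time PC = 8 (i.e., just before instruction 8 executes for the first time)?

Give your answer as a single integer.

Step 1: PC=0 exec 'MOV A, 5'. After: A=5 B=0 C=0 D=0 ZF=0 PC=1
Step 2: PC=1 exec 'MOV B, 2'. After: A=5 B=2 C=0 D=0 ZF=0 PC=2
Step 3: PC=2 exec 'SUB A, B'. After: A=3 B=2 C=0 D=0 ZF=0 PC=3
Step 4: PC=3 exec 'JZ 5'. After: A=3 B=2 C=0 D=0 ZF=0 PC=4
Step 5: PC=4 exec 'MOV C, 6'. After: A=3 B=2 C=6 D=0 ZF=0 PC=5
Step 6: PC=5 exec 'ADD B, 3'. After: A=3 B=5 C=6 D=0 ZF=0 PC=6
Step 7: PC=6 exec 'ADD B, 1'. After: A=3 B=6 C=6 D=0 ZF=0 PC=7
Step 8: PC=7 exec 'ADD C, 4'. After: A=3 B=6 C=10 D=0 ZF=0 PC=8
First time PC=8: D=0

0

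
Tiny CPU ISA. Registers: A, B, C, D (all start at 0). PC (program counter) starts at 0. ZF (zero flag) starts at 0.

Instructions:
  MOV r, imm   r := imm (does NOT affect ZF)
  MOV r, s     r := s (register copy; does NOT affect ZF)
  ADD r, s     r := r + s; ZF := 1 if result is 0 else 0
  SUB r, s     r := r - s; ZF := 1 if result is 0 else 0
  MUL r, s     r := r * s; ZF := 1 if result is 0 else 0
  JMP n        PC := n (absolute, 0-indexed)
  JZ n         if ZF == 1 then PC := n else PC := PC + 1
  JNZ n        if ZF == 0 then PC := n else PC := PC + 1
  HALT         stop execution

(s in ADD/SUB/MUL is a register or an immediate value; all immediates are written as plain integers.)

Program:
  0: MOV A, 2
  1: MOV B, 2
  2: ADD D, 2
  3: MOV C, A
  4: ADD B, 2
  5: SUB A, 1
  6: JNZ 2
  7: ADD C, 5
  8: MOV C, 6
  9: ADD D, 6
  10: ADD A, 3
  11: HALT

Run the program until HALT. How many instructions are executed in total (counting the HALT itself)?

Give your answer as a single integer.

Answer: 17

Derivation:
Step 1: PC=0 exec 'MOV A, 2'. After: A=2 B=0 C=0 D=0 ZF=0 PC=1
Step 2: PC=1 exec 'MOV B, 2'. After: A=2 B=2 C=0 D=0 ZF=0 PC=2
Step 3: PC=2 exec 'ADD D, 2'. After: A=2 B=2 C=0 D=2 ZF=0 PC=3
Step 4: PC=3 exec 'MOV C, A'. After: A=2 B=2 C=2 D=2 ZF=0 PC=4
Step 5: PC=4 exec 'ADD B, 2'. After: A=2 B=4 C=2 D=2 ZF=0 PC=5
Step 6: PC=5 exec 'SUB A, 1'. After: A=1 B=4 C=2 D=2 ZF=0 PC=6
Step 7: PC=6 exec 'JNZ 2'. After: A=1 B=4 C=2 D=2 ZF=0 PC=2
Step 8: PC=2 exec 'ADD D, 2'. After: A=1 B=4 C=2 D=4 ZF=0 PC=3
Step 9: PC=3 exec 'MOV C, A'. After: A=1 B=4 C=1 D=4 ZF=0 PC=4
Step 10: PC=4 exec 'ADD B, 2'. After: A=1 B=6 C=1 D=4 ZF=0 PC=5
Step 11: PC=5 exec 'SUB A, 1'. After: A=0 B=6 C=1 D=4 ZF=1 PC=6
Step 12: PC=6 exec 'JNZ 2'. After: A=0 B=6 C=1 D=4 ZF=1 PC=7
Step 13: PC=7 exec 'ADD C, 5'. After: A=0 B=6 C=6 D=4 ZF=0 PC=8
Step 14: PC=8 exec 'MOV C, 6'. After: A=0 B=6 C=6 D=4 ZF=0 PC=9
Step 15: PC=9 exec 'ADD D, 6'. After: A=0 B=6 C=6 D=10 ZF=0 PC=10
Step 16: PC=10 exec 'ADD A, 3'. After: A=3 B=6 C=6 D=10 ZF=0 PC=11
Step 17: PC=11 exec 'HALT'. After: A=3 B=6 C=6 D=10 ZF=0 PC=11 HALTED
Total instructions executed: 17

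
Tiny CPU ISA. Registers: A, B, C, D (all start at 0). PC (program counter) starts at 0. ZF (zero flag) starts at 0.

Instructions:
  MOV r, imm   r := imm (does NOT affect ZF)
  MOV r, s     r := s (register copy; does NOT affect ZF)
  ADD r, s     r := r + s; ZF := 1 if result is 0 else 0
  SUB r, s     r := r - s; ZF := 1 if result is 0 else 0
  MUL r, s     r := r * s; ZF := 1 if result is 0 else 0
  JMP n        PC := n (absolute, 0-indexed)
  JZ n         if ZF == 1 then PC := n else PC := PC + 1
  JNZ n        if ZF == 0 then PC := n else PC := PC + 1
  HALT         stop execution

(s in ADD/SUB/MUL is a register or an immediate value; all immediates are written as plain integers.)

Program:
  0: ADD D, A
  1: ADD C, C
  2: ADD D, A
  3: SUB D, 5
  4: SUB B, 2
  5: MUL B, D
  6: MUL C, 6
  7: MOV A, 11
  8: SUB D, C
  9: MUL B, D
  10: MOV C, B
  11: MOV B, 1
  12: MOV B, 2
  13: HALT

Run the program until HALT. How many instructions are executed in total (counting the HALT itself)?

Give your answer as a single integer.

Answer: 14

Derivation:
Step 1: PC=0 exec 'ADD D, A'. After: A=0 B=0 C=0 D=0 ZF=1 PC=1
Step 2: PC=1 exec 'ADD C, C'. After: A=0 B=0 C=0 D=0 ZF=1 PC=2
Step 3: PC=2 exec 'ADD D, A'. After: A=0 B=0 C=0 D=0 ZF=1 PC=3
Step 4: PC=3 exec 'SUB D, 5'. After: A=0 B=0 C=0 D=-5 ZF=0 PC=4
Step 5: PC=4 exec 'SUB B, 2'. After: A=0 B=-2 C=0 D=-5 ZF=0 PC=5
Step 6: PC=5 exec 'MUL B, D'. After: A=0 B=10 C=0 D=-5 ZF=0 PC=6
Step 7: PC=6 exec 'MUL C, 6'. After: A=0 B=10 C=0 D=-5 ZF=1 PC=7
Step 8: PC=7 exec 'MOV A, 11'. After: A=11 B=10 C=0 D=-5 ZF=1 PC=8
Step 9: PC=8 exec 'SUB D, C'. After: A=11 B=10 C=0 D=-5 ZF=0 PC=9
Step 10: PC=9 exec 'MUL B, D'. After: A=11 B=-50 C=0 D=-5 ZF=0 PC=10
Step 11: PC=10 exec 'MOV C, B'. After: A=11 B=-50 C=-50 D=-5 ZF=0 PC=11
Step 12: PC=11 exec 'MOV B, 1'. After: A=11 B=1 C=-50 D=-5 ZF=0 PC=12
Step 13: PC=12 exec 'MOV B, 2'. After: A=11 B=2 C=-50 D=-5 ZF=0 PC=13
Step 14: PC=13 exec 'HALT'. After: A=11 B=2 C=-50 D=-5 ZF=0 PC=13 HALTED
Total instructions executed: 14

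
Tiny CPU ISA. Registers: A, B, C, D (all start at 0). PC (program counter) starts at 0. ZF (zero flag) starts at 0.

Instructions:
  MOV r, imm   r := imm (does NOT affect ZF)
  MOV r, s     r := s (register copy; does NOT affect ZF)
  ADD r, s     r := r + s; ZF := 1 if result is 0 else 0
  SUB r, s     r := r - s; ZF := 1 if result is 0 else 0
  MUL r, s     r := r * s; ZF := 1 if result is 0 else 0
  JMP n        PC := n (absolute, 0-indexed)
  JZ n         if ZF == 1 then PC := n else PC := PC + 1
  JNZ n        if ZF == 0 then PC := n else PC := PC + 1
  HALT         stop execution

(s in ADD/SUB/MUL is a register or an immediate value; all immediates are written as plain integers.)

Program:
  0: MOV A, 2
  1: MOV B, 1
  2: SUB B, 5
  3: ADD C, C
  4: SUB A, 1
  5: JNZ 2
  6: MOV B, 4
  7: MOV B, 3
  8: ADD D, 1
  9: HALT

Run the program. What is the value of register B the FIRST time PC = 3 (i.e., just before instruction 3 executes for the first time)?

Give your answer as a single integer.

Step 1: PC=0 exec 'MOV A, 2'. After: A=2 B=0 C=0 D=0 ZF=0 PC=1
Step 2: PC=1 exec 'MOV B, 1'. After: A=2 B=1 C=0 D=0 ZF=0 PC=2
Step 3: PC=2 exec 'SUB B, 5'. After: A=2 B=-4 C=0 D=0 ZF=0 PC=3
First time PC=3: B=-4

-4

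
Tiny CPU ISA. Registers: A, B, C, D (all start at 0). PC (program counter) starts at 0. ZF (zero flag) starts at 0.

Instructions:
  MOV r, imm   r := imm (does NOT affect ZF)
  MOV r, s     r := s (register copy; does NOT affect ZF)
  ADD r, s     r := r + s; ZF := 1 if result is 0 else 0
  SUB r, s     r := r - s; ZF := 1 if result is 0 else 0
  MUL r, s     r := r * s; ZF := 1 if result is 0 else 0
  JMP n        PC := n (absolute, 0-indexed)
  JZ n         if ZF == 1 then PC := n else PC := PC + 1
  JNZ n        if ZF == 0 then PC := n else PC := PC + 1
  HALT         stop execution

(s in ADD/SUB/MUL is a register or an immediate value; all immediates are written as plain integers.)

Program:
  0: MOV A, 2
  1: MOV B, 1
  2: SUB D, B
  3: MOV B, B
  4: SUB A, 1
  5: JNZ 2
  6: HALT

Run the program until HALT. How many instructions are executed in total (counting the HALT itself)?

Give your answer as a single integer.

Answer: 11

Derivation:
Step 1: PC=0 exec 'MOV A, 2'. After: A=2 B=0 C=0 D=0 ZF=0 PC=1
Step 2: PC=1 exec 'MOV B, 1'. After: A=2 B=1 C=0 D=0 ZF=0 PC=2
Step 3: PC=2 exec 'SUB D, B'. After: A=2 B=1 C=0 D=-1 ZF=0 PC=3
Step 4: PC=3 exec 'MOV B, B'. After: A=2 B=1 C=0 D=-1 ZF=0 PC=4
Step 5: PC=4 exec 'SUB A, 1'. After: A=1 B=1 C=0 D=-1 ZF=0 PC=5
Step 6: PC=5 exec 'JNZ 2'. After: A=1 B=1 C=0 D=-1 ZF=0 PC=2
Step 7: PC=2 exec 'SUB D, B'. After: A=1 B=1 C=0 D=-2 ZF=0 PC=3
Step 8: PC=3 exec 'MOV B, B'. After: A=1 B=1 C=0 D=-2 ZF=0 PC=4
Step 9: PC=4 exec 'SUB A, 1'. After: A=0 B=1 C=0 D=-2 ZF=1 PC=5
Step 10: PC=5 exec 'JNZ 2'. After: A=0 B=1 C=0 D=-2 ZF=1 PC=6
Step 11: PC=6 exec 'HALT'. After: A=0 B=1 C=0 D=-2 ZF=1 PC=6 HALTED
Total instructions executed: 11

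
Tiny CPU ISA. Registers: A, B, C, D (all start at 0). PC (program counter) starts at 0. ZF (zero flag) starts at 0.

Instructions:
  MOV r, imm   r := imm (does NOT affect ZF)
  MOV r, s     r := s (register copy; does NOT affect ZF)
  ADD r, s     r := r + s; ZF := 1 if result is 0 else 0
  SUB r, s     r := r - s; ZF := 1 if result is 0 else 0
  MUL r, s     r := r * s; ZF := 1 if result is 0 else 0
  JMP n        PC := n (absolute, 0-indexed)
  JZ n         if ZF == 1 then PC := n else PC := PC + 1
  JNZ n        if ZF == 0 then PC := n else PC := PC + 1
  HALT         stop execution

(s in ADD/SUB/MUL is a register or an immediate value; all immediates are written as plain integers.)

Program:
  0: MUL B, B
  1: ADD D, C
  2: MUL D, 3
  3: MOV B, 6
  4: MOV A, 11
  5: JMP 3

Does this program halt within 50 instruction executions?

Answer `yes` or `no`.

Step 1: PC=0 exec 'MUL B, B'. After: A=0 B=0 C=0 D=0 ZF=1 PC=1
Step 2: PC=1 exec 'ADD D, C'. After: A=0 B=0 C=0 D=0 ZF=1 PC=2
Step 3: PC=2 exec 'MUL D, 3'. After: A=0 B=0 C=0 D=0 ZF=1 PC=3
Step 4: PC=3 exec 'MOV B, 6'. After: A=0 B=6 C=0 D=0 ZF=1 PC=4
Step 5: PC=4 exec 'MOV A, 11'. After: A=11 B=6 C=0 D=0 ZF=1 PC=5
Step 6: PC=5 exec 'JMP 3'. After: A=11 B=6 C=0 D=0 ZF=1 PC=3
Step 7: PC=3 exec 'MOV B, 6'. After: A=11 B=6 C=0 D=0 ZF=1 PC=4
Step 8: PC=4 exec 'MOV A, 11'. After: A=11 B=6 C=0 D=0 ZF=1 PC=5
State after step 8 equals state after step 5: the program is in a cycle of length 3 and will never halt.

Answer: no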